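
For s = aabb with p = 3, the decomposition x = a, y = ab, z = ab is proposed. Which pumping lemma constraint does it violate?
Violated: xyz = s

The decomposition x = a, y = ab, z = ab for s = aabb with p = 3
violates the constraint: xyz = s

xyz = 'a' + 'ab' + 'ab' = 'aabab' ≠ 'aabb' = s. The decomposition doesn't reconstruct s.

Pumping lemma constraints:
1. xyz = s (decomposition is valid)
2. |xy| ≤ p
3. |y| > 0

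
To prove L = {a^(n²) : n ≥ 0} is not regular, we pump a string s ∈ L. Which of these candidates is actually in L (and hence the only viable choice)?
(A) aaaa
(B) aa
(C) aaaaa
(A) aaaa

The pumping lemma is applied to a string s that lies in L, so first check membership of each option:
- (A) aaaa has length 4 = 2², a perfect square, so it is in L ✓
- (B) aa has length 2, strictly between 1² = 1 and 2² = 4, so it is not in L ✗
- (C) aaaaa has length 5, strictly between 2² = 4 and 3² = 9, so it is not in L ✗

Only (A) aaaa is in L, so it is the only candidate that could play the role of s.
(In a complete proof one picks s in terms of the pumping length p so that |s| ≥ p is guaranteed; a fixed string like aaaa illustrates the shape of such an s.)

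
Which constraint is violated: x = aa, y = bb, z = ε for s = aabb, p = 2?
Violated: |xy| ≤ p

The decomposition x = aa, y = bb, z = ε for s = aabb with p = 2
violates the constraint: |xy| ≤ p

|xy| = |aabb| = 4 > 2 = p. The decomposition puts too many characters in xy.

Pumping lemma constraints:
1. xyz = s (decomposition is valid)
2. |xy| ≤ p
3. |y| > 0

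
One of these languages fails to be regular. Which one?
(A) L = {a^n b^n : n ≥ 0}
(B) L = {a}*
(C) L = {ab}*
(A) {a^n b^n : n ≥ 0}

(A) L = {a^n b^n : n ≥ 0} is NOT regular.

The pumping lemma can be used to prove this:
After pumping, the number of a's and b's become unequal

The other languages are regular because they can be recognized by finite automata.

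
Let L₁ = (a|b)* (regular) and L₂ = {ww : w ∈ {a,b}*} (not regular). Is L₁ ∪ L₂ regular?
Yes — L₁ ∪ L₂ is regular.

{ww} ⊆ (a|b)*, so L₁ ∪ L₂ = (a|b)*, which is regular.

Note that the bare facts "L₁ regular, L₂ non-regular" do not settle the question by themselves: the closure of regular languages under ∪, ∩, complement and difference applies only when BOTH operands are regular. With a non-regular operand the result can come out regular or non-regular depending on the specific languages, so one has to work out L₁ ∪ L₂ for this particular pair, as above.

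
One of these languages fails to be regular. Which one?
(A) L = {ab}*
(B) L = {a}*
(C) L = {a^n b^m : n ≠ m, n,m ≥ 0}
(C) {a^n b^m : n ≠ m, n,m ≥ 0}

(C) L = {a^n b^m : n ≠ m, n,m ≥ 0} is NOT regular.

The pumping lemma can be used to prove this:
After pumping a's, we can make n = m

The other languages are regular because they can be recognized by finite automata.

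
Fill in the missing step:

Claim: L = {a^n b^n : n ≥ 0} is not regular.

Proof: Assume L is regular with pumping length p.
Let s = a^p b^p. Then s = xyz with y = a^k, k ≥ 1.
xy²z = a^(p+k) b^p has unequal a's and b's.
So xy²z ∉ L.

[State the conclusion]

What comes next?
This contradicts the pumping lemma for regular languages,
which guarantees xy^i z ∈ L for all i ≥ 0.

Since our assumption that L is regular leads to a contradiction,
we conclude that L = {a^n b^n : n ≥ 0} is NOT regular. ∎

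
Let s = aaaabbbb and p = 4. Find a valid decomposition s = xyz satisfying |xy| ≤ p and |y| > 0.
x = 'a', y = 'aa', z = 'abbbb'

For s = aaaabbbb and p = 4, one valid decomposition is:
- x = 'a' (length 1)
- y = 'aa' (length 2)
- z = 'abbbb' (length 5)

Verification:
- xyz = 'a' + 'aa' + 'abbbb' = aaaabbbb ✓
- |xy| = 3 ≤ 4 ✓
- |y| = 2 > 0 ✓

All pumping lemma constraints are satisfied.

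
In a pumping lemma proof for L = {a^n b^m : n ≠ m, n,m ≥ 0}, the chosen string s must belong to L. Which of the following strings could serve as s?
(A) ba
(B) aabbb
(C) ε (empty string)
(B) aabbb

The pumping lemma is applied to a string s that lies in L, so first check membership of each option:
- (A) ba has an a after a b, so it is not of the form a^n b^m and is not in L ✗
- (B) aabbb = a^2 b^3 with 2 ≠ 3, so it is in L ✓
- (C) ε = a^0 b^0 has n = m = 0, so it is not in L ✗

Only (B) aabbb is in L, so it is the only candidate that could play the role of s.
(In a complete proof one picks s in terms of the pumping length p so that |s| ≥ p is guaranteed; a fixed string like aabbb illustrates the shape of such an s.)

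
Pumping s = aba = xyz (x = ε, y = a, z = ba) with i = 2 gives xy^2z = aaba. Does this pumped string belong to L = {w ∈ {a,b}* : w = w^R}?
No

xy²z = ε · aa · ba = aaba.
aaba reversed is abaa ≠ aaba, so it is not a palindrome and is not in L.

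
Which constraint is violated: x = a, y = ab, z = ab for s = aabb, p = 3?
Violated: xyz = s

The decomposition x = a, y = ab, z = ab for s = aabb with p = 3
violates the constraint: xyz = s

xyz = 'a' + 'ab' + 'ab' = 'aabab' ≠ 'aabb' = s. The decomposition doesn't reconstruct s.

Pumping lemma constraints:
1. xyz = s (decomposition is valid)
2. |xy| ≤ p
3. |y| > 0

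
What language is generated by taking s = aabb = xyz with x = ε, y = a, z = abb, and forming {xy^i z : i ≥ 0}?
{xy^i z : i ≥ 0} = {a^(i+1) b^2 : i ≥ 0} = {abb, aabb, aaabb, ...}

With x = ε, y = a, z = abb: Starting with aabb and pumping the first 'a' (z = abb keeps the second 'a'), we get strings with i+1 a's followed by 2 b's for i = 0, 1, 2, ...; note bb is not produced because z always contributes one a.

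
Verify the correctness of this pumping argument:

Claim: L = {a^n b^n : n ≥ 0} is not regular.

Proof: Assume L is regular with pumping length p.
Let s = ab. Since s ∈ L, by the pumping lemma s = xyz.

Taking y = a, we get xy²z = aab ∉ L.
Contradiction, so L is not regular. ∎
The proof is INCORRECT.

Error: The string s = ab may be shorter than p.
The pumping lemma only applies to strings with |s| ≥ p, and p is not under our control.
We must choose s in terms of p, e.g. s = a^p b^p, to ensure |s| ≥ p.
(The proof also fixes one particular y; a valid argument must handle every decomposition with |xy| ≤ p and |y| ≥ 1 — for s = a^p b^p this forces y = a^k, and then xy²z = a^(p+k) b^p ∉ L.)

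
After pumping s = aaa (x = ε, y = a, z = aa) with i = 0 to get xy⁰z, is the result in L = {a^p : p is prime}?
Yes

xy⁰z = ε · ε · aa = aa.
aa has length 2, which is prime, so it is in L.
(A single pumped string landing in L is not a contradiction by itself; a non-regularity proof needs some i for which xy^i z ∉ L, for every admissible decomposition.)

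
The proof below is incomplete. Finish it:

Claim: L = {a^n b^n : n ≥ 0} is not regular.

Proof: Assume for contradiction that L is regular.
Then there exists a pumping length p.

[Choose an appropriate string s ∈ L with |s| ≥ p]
s = a^p b^p

This string is in L (has equal a's and b's) and has length 2p ≥ p.
Any decomposition xyz with |xy| ≤ p means y consists only of a's,
so pumping will unbalance the counts.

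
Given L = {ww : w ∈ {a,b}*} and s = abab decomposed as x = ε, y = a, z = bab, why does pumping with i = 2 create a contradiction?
xy²z = aabab ∉ L

Pumping with i = 2 replaces y = a by y² = aa:
- Original: s = xyz = abab; abab splits into halves ab · ab, which are equal, so it is in L (w = ab)
- Pumped: xy²z = ε · aa · bab = aabab
- aabab has odd length 5, so it cannot be written as ww and is not in L

The pumping lemma would require xy²z ∈ L, so this decomposition yields a contradiction.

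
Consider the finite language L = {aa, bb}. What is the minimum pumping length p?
p = 3

For a finite language L, the pumping lemma holds vacuously if p > max|s| for s ∈ L.

The longest string in L = {aa, bb} has length 2.
If p = 3, then no string s ∈ L has |s| ≥ p, so the condition is vacuously true.

The minimum pumping length is p = 3.

Why no smaller p works: for any p ≤ 2, the longest string s ∈ L has |s| = 2 ≥ p, so it would
have to be pumpable; but pumping up (i = 2, 3, ...) produces ever longer strings, which cannot all lie in the
finite language L. So the pumping property fails for every p ≤ 2.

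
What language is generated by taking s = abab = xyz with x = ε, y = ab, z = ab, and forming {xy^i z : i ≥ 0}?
{xy^i z : i ≥ 0} = {(ab)^(i+1) : i ≥ 0} = {ab, abab, ababab, ...}

With x = ε, y = ab, z = ab: Pumping 'ab' gives strings of alternating a's and b's.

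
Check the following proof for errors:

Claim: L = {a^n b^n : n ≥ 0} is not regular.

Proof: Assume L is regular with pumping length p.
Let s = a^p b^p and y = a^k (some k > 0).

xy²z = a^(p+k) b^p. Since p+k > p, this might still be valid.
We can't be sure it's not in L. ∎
The proof is INCORRECT.

Error: The conclusion is wrong.
xy²z = a^(p+k) b^p is definitely NOT in L because the number of a's (p+k) ≠ number of b's (p).
The proof incorrectly doubts what is actually a valid contradiction.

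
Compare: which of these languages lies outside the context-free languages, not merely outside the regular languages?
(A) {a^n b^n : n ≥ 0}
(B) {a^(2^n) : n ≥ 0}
(B) {a^(2^n) : n ≥ 0}

(B) {a^(2^n) : n ≥ 0} requires the CFL pumping lemma.

- {a^n b^n : n ≥ 0} is context-free (but not regular)
  • Can be shown non-regular with the regular pumping lemma
  • After pumping, the number of a's and b's become unequal

- {a^(2^n) : n ≥ 0} is NOT context-free
  • Requires the CFL pumping lemma to prove
  • Gaps between powers of 2 grow exponentially

The CFL pumping lemma is "stronger" in that it can prove non-membership
in the larger class of context-free languages.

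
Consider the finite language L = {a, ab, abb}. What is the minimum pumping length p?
p = 4

For a finite language L, the pumping lemma holds vacuously if p > max|s| for s ∈ L.

The longest string in L = {a, ab, abb} has length 3.
If p = 4, then no string s ∈ L has |s| ≥ p, so the condition is vacuously true.

The minimum pumping length is p = 4.

Why no smaller p works: for any p ≤ 3, the longest string s ∈ L has |s| = 3 ≥ p, so it would
have to be pumpable; but pumping up (i = 2, 3, ...) produces ever longer strings, which cannot all lie in the
finite language L. So the pumping property fails for every p ≤ 3.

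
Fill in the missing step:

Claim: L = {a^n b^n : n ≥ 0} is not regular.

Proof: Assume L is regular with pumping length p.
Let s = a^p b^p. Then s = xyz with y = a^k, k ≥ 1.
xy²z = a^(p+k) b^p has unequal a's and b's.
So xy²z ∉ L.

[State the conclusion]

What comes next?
This contradicts the pumping lemma for regular languages,
which guarantees xy^i z ∈ L for all i ≥ 0.

Since our assumption that L is regular leads to a contradiction,
we conclude that L = {a^n b^n : n ≥ 0} is NOT regular. ∎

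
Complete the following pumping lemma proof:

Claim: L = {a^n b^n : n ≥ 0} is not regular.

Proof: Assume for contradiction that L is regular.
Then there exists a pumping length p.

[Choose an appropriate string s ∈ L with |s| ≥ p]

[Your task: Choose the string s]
s = a^p b^p

This string is in L (has equal a's and b's) and has length 2p ≥ p.
Any decomposition xyz with |xy| ≤ p means y consists only of a's,
so pumping will unbalance the counts.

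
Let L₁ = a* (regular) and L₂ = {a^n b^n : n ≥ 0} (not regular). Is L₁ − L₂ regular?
Yes — L₁ − L₂ is regular.

The only string of a* that lies in {a^n b^n} is ε, so L₁ − L₂ = a* − {ε} = a⁺ = aa*, which is regular.

Note that the bare facts "L₁ regular, L₂ non-regular" do not settle the question by themselves: the closure of regular languages under ∪, ∩, complement and difference applies only when BOTH operands are regular. With a non-regular operand the result can come out regular or non-regular depending on the specific languages, so one has to work out L₁ − L₂ for this particular pair, as above.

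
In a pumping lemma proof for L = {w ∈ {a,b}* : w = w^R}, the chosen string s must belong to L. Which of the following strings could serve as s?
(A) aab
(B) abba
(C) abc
(B) abba

The pumping lemma is applied to a string s that lies in L, so first check membership of each option:
- (A) aab reversed is baa ≠ aab, so it is not a palindrome and is not in L ✗
- (B) abba reversed is abba, the same string, so it is a palindrome and is in L ✓
- (C) abc reversed is cba ≠ abc, so it is not a palindrome and is not in L ✗

Only (B) abba is in L, so it is the only candidate that could play the role of s.
(In a complete proof one picks s in terms of the pumping length p so that |s| ≥ p is guaranteed; a fixed string like abba illustrates the shape of such an s.)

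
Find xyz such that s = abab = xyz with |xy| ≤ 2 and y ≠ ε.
x = '', y = 'ab', z = 'ab'

For s = abab and p = 2, one valid decomposition is:
- x = '' (length 0)
- y = 'ab' (length 2)
- z = 'ab' (length 2)

Verification:
- xyz = '' + 'ab' + 'ab' = abab ✓
- |xy| = 2 ≤ 2 ✓
- |y| = 2 > 0 ✓

All pumping lemma constraints are satisfied.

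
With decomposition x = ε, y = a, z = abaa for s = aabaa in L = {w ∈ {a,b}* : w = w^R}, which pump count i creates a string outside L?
i = 0

xy⁰z = ε · ε · abaa = abaa; abaa reversed is aaba ≠ abaa, so it is not a palindrome and is not in L.
(Other choices also work, e.g. i = 2, 3; only i = 1 is guaranteed to stay in L since xy¹z = s.)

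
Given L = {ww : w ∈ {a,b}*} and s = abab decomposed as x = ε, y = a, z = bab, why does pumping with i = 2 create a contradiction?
xy²z = aabab ∉ L

Pumping with i = 2 replaces y = a by y² = aa:
- Original: s = xyz = abab; abab splits into halves ab · ab, which are equal, so it is in L (w = ab)
- Pumped: xy²z = ε · aa · bab = aabab
- aabab has odd length 5, so it cannot be written as ww and is not in L

The pumping lemma would require xy²z ∈ L, so this decomposition yields a contradiction.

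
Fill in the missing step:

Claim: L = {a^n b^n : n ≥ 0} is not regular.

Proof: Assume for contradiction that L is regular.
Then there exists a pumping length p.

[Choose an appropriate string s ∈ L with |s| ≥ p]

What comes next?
s = a^p b^p

This string is in L (has equal a's and b's) and has length 2p ≥ p.
Any decomposition xyz with |xy| ≤ p means y consists only of a's,
so pumping will unbalance the counts.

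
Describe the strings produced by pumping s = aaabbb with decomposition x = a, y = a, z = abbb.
{xy^i z : i ≥ 0} = {a^(2+i) b^3 : i ≥ 0} = {aabbb, aaabbb, aaaabbb, ...}

With x = a, y = a, z = abbb: Starting with aaabbb and pumping the second 'a', we get strings with 2+i a's followed by 3 b's for i = 0, 1, 2, ...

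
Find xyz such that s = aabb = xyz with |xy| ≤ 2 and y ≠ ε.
x = '', y = 'aa', z = 'bb'

For s = aabb and p = 2, one valid decomposition is:
- x = '' (length 0)
- y = 'aa' (length 2)
- z = 'bb' (length 2)

Verification:
- xyz = '' + 'aa' + 'bb' = aabb ✓
- |xy| = 2 ≤ 2 ✓
- |y| = 2 > 0 ✓

All pumping lemma constraints are satisfied.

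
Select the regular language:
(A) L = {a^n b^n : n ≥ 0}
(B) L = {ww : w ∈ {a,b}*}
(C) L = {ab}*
(C) {ab}*

(C) L = {ab}* is regular.

This can be recognized by a finite automaton (DFA/NFA).
Regular expressions like {ab}* define regular languages.

The other choices are not regular:
- {a^n b^n : n ≥ 0}: After pumping, the number of a's and b's become unequal
- {ww : w ∈ {a,b}*}: After pumping, the two halves no longer match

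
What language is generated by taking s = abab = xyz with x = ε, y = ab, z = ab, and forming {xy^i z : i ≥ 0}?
{xy^i z : i ≥ 0} = {(ab)^(i+1) : i ≥ 0} = {ab, abab, ababab, ...}

With x = ε, y = ab, z = ab: Pumping 'ab' gives strings of alternating a's and b's.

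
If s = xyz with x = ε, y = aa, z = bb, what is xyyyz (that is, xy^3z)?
aaaaaabb

Given x = '', y = 'aa', z = 'bb' and i = 3:

xy^3z = x + y·y·...·y (3 times) + z
       = '' + 'aa'^3 + 'bb'
       = '' + 'aaaaaa' + 'bb'
       = 'aaaaaabb'

The pumped string is 'aaaaaabb' with length 8.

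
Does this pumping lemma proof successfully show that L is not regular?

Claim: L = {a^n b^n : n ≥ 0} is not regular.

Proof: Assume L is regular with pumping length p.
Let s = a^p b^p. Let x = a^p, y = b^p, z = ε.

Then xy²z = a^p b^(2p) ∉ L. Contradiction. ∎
The proof is INCORRECT.

Error: The decomposition violates |xy| ≤ p.
With x = a^p and y = b^p, we have |xy| = 2p > p.
The pumping lemma requires |xy| ≤ p, so y must be within the first p characters.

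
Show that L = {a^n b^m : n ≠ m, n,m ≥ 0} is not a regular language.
Assume for contradiction that L is regular, and let p ≥ 1 be the pumping length given by the pumping lemma.
Choose s = a^p b^(p + p!). Then s ∈ L because p ≠ p + p! (as p! ≥ 1), and |s| ≥ p.
By the pumping lemma, s = xyz for some x, y, z with |xy| ≤ p, |y| ≥ 1, and xy^i z ∈ L for every i ≥ 0.
Since |xy| ≤ p and the first p symbols of s are all a's, y = a^k for some k with 1 ≤ k ≤ p.
For every i ≥ 0, xy^i z = a^(p + (i − 1)k) b^(p + p!).

Because 1 ≤ k ≤ p, k divides p!. Let t = p!/k (a positive integer) and take i = t + 1.
Then the number of a's is p + tk = p + p!, which equals the number of b's.
So xy^(t+1) z = a^(p + p!) b^(p + p!) has equally many a's and b's and is NOT in L.

This contradicts the pumping lemma, which requires xy^i z ∈ L for all i ≥ 0.
Hence L = {a^n b^m : n ≠ m, n,m ≥ 0} is not regular. ∎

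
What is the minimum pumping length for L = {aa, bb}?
p = 3

For a finite language L, the pumping lemma holds vacuously if p > max|s| for s ∈ L.

The longest string in L = {aa, bb} has length 2.
If p = 3, then no string s ∈ L has |s| ≥ p, so the condition is vacuously true.

The minimum pumping length is p = 3.

Why no smaller p works: for any p ≤ 2, the longest string s ∈ L has |s| = 2 ≥ p, so it would
have to be pumpable; but pumping up (i = 2, 3, ...) produces ever longer strings, which cannot all lie in the
finite language L. So the pumping property fails for every p ≤ 2.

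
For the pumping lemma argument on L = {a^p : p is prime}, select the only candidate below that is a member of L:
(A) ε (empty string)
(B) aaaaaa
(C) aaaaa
(C) aaaaa

The pumping lemma is applied to a string s that lies in L, so first check membership of each option:
- (A) ε has length 0, which is not prime, so it is not in L ✗
- (B) aaaaaa has length 6 = 2 × 3, which is not prime, so it is not in L ✗
- (C) aaaaa has length 5, which is prime, so it is in L ✓

Only (C) aaaaa is in L, so it is the only candidate that could play the role of s.
(In a complete proof one picks s in terms of the pumping length p so that |s| ≥ p is guaranteed; a fixed string like aaaaa illustrates the shape of such an s.)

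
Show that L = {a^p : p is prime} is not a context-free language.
Assume for contradiction that L is context-free, and let p ≥ 1 be the pumping length given by the pumping lemma for CFLs.
Choose a prime q with q ≥ p and let s = a^q. Then s ∈ L and |s| = q ≥ p.
By the CFL pumping lemma, s = uvxyz for some u, v, x, y, z with |vxy| ≤ p, |vy| ≥ 1, and uv^i xy^i z ∈ L for every i ≥ 0.
All symbols are a's, so only lengths matter: let k = |vy|, with 1 ≤ k ≤ p. Then |uv^i xy^i z| = q + (i − 1)k.

Take i = q + 1: the length is q + qk = q(k + 1).
Both factors satisfy q ≥ 2 and k + 1 ≥ 2, so q(k + 1) is composite and uv^(q+1) xy^(q+1) z ∉ L.

This contradicts the CFL pumping lemma, which requires uv^i xy^i z ∈ L for all i ≥ 0.
Hence L = {a^p : p is prime} is not context-free. ∎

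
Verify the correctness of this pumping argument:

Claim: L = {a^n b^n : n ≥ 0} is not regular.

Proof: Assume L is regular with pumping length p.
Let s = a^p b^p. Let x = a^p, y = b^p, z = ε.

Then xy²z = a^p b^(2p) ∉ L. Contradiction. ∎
The proof is INCORRECT.

Error: The decomposition violates |xy| ≤ p.
With x = a^p and y = b^p, we have |xy| = 2p > p.
The pumping lemma requires |xy| ≤ p, so y must be within the first p characters.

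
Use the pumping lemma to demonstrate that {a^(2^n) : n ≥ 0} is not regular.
Assume for contradiction that L is regular, and let p ≥ 1 be the pumping length given by the pumping lemma.
Choose s = a^(2^p). Then s ∈ L and |s| = 2^p ≥ p.
By the pumping lemma, s = xyz for some x, y, z with |xy| ≤ p, |y| ≥ 1, and xy^i z ∈ L for every i ≥ 0.
Here y = a^k for some k with 1 ≤ k ≤ |xy| ≤ p, and p < 2^p.

Take i = 2: |xy²z| = 2^p + k.
Now 2^p < 2^p + k ≤ 2^p + p < 2^p + 2^p = 2^(p+1).
So |xy²z| lies strictly between the consecutive powers of two 2^p and 2^(p+1), hence is not a power of 2, and xy²z ∉ L.

This contradicts the pumping lemma, which requires xy^i z ∈ L for all i ≥ 0.
Hence L = {a^(2^n) : n ≥ 0} is not regular. ∎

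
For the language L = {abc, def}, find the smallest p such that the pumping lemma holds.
p = 4

For a finite language L, the pumping lemma holds vacuously if p > max|s| for s ∈ L.

The longest string in L = {abc, def} has length 3.
If p = 4, then no string s ∈ L has |s| ≥ p, so the condition is vacuously true.

The minimum pumping length is p = 4.

Why no smaller p works: for any p ≤ 3, the longest string s ∈ L has |s| = 3 ≥ p, so it would
have to be pumpable; but pumping up (i = 2, 3, ...) produces ever longer strings, which cannot all lie in the
finite language L. So the pumping property fails for every p ≤ 3.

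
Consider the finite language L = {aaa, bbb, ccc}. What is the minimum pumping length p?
p = 4

For a finite language L, the pumping lemma holds vacuously if p > max|s| for s ∈ L.

The longest string in L = {aaa, bbb, ccc} has length 3.
If p = 4, then no string s ∈ L has |s| ≥ p, so the condition is vacuously true.

The minimum pumping length is p = 4.

Why no smaller p works: for any p ≤ 3, the longest string s ∈ L has |s| = 3 ≥ p, so it would
have to be pumpable; but pumping up (i = 2, 3, ...) produces ever longer strings, which cannot all lie in the
finite language L. So the pumping property fails for every p ≤ 3.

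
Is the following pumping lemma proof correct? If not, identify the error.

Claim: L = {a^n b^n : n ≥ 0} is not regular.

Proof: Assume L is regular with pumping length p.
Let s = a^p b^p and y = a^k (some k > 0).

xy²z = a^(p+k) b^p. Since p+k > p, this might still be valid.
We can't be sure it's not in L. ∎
The proof is INCORRECT.

Error: The conclusion is wrong.
xy²z = a^(p+k) b^p is definitely NOT in L because the number of a's (p+k) ≠ number of b's (p).
The proof incorrectly doubts what is actually a valid contradiction.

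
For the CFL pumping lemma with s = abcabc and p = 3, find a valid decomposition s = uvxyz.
u='ab', v='c', x='a', y='b', z='c'

For s = abcabc with pumping length p = 3:

One valid decomposition:
- u = 'ab'
- v = 'c'
- x = 'a'
- y = 'b'
- z = 'c'

Verification:
- uvxyz = 'ab' + 'c' + 'a' + 'b' + 'c' = abcabc ✓
- |vxy| = |'cab'| = 3 ≤ 3 ✓
- |vy| = |'cb'| = 2 > 0 ✓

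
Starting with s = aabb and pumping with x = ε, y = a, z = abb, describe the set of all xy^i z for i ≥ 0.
{xy^i z : i ≥ 0} = {a^(i+1) b^2 : i ≥ 0} = {abb, aabb, aaabb, ...}

With x = ε, y = a, z = abb: Starting with aabb and pumping the first 'a' (z = abb keeps the second 'a'), we get strings with i+1 a's followed by 2 b's for i = 0, 1, 2, ...; note bb is not produced because z always contributes one a.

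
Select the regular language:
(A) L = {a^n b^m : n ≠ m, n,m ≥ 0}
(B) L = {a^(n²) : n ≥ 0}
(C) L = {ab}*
(C) {ab}*

(C) L = {ab}* is regular.

This can be recognized by a finite automaton (DFA/NFA).
Regular expressions like {ab}* define regular languages.

The other choices are not regular:
- {a^(n²) : n ≥ 0}: After pumping, length is no longer a perfect square
- {a^n b^m : n ≠ m, n,m ≥ 0}: After pumping a's, we can make n = m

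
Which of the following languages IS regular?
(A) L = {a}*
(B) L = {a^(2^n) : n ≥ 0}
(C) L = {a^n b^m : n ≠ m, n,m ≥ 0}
(A) {a}*

(A) L = {a}* is regular.

This can be recognized by a finite automaton (DFA/NFA).
Regular expressions like {a}* define regular languages.

The other choices are not regular:
- {a^n b^m : n ≠ m, n,m ≥ 0}: After pumping a's, we can make n = m
- {a^(2^n) : n ≥ 0}: After pumping, length is no longer a power of 2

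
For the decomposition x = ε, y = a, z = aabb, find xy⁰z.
aabb

Given x = '', y = 'a', z = 'aabb' and i = 0:

xy^0z = x + y·y·...·y (0 times) + z
       = '' + 'a'^0 + 'aabb'
       = '' + '' + 'aabb'
       = 'aabb'

The pumped string is 'aabb' with length 4.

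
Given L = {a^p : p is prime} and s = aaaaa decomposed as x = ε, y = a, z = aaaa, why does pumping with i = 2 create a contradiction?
xy²z = aaaaaa ∉ L

Pumping with i = 2 replaces y = a by y² = aa:
- Original: s = xyz = aaaaa; aaaaa has length 5, which is prime, so it is in L
- Pumped: xy²z = ε · aa · aaaa = aaaaaa
- aaaaaa has length 6 = 2 × 3, which is not prime, so it is not in L

The pumping lemma would require xy²z ∈ L, so this decomposition yields a contradiction.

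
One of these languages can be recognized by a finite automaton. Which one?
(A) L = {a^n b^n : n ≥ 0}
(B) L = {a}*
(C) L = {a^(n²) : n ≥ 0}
(B) {a}*

(B) L = {a}* is regular.

This can be recognized by a finite automaton (DFA/NFA).
Regular expressions like {a}* define regular languages.

The other choices are not regular:
- {a^n b^n : n ≥ 0}: After pumping, the number of a's and b's become unequal
- {a^(n²) : n ≥ 0}: After pumping, length is no longer a perfect square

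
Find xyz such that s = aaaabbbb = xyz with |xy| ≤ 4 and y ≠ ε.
x = '', y = 'aa', z = 'aabbbb'

For s = aaaabbbb and p = 4, one valid decomposition is:
- x = '' (length 0)
- y = 'aa' (length 2)
- z = 'aabbbb' (length 6)

Verification:
- xyz = '' + 'aa' + 'aabbbb' = aaaabbbb ✓
- |xy| = 2 ≤ 4 ✓
- |y| = 2 > 0 ✓

All pumping lemma constraints are satisfied.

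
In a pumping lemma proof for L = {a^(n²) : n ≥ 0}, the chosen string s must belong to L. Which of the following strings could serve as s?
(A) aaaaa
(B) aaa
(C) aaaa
(C) aaaa

The pumping lemma is applied to a string s that lies in L, so first check membership of each option:
- (A) aaaaa has length 5, strictly between 2² = 4 and 3² = 9, so it is not in L ✗
- (B) aaa has length 3, strictly between 1² = 1 and 2² = 4, so it is not in L ✗
- (C) aaaa has length 4 = 2², a perfect square, so it is in L ✓

Only (C) aaaa is in L, so it is the only candidate that could play the role of s.
(In a complete proof one picks s in terms of the pumping length p so that |s| ≥ p is guaranteed; a fixed string like aaaa illustrates the shape of such an s.)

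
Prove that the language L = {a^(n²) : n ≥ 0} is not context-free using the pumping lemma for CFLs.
Assume for contradiction that L is context-free, and let p ≥ 1 be the pumping length given by the pumping lemma for CFLs.
Choose s = a^(p²). Then s ∈ L and |s| = p² ≥ p.
By the CFL pumping lemma, s = uvxyz for some u, v, x, y, z with |vxy| ≤ p, |vy| ≥ 1, and uv^i xy^i z ∈ L for every i ≥ 0.
All symbols are a's, so only lengths matter: let k = |vy|, with 1 ≤ k ≤ |vxy| ≤ p.

Take i = 2: |uv²xy²z| = p² + k, and p² < p² + k ≤ p² + p < (p + 1)².
So the length lies strictly between consecutive squares and is not a perfect square; uv²xy²z ∉ L.

This contradicts the CFL pumping lemma, which requires uv^i xy^i z ∈ L for all i ≥ 0.
Hence L = {a^(n²) : n ≥ 0} is not context-free. ∎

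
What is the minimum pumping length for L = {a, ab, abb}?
p = 4

For a finite language L, the pumping lemma holds vacuously if p > max|s| for s ∈ L.

The longest string in L = {a, ab, abb} has length 3.
If p = 4, then no string s ∈ L has |s| ≥ p, so the condition is vacuously true.

The minimum pumping length is p = 4.

Why no smaller p works: for any p ≤ 3, the longest string s ∈ L has |s| = 3 ≥ p, so it would
have to be pumpable; but pumping up (i = 2, 3, ...) produces ever longer strings, which cannot all lie in the
finite language L. So the pumping property fails for every p ≤ 3.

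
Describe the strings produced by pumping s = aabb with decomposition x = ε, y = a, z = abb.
{xy^i z : i ≥ 0} = {a^(i+1) b^2 : i ≥ 0} = {abb, aabb, aaabb, ...}

With x = ε, y = a, z = abb: Starting with aabb and pumping the first 'a' (z = abb keeps the second 'a'), we get strings with i+1 a's followed by 2 b's for i = 0, 1, 2, ...; note bb is not produced because z always contributes one a.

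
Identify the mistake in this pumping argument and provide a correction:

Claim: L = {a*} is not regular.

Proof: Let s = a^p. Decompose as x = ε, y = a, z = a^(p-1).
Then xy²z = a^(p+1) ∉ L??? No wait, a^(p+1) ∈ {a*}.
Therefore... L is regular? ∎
Error: The proof attempts to show a*  is not regular, but a* IS regular!

Correction: a* is a regular language (recognized by a simple DFA with one accepting state and self-loop on 'a'). The pumping lemma can only prove non-regularity, not regularity. For regular languages, pumping always works.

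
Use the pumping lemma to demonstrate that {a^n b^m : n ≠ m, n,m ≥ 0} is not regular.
Assume for contradiction that L is regular, and let p ≥ 1 be the pumping length given by the pumping lemma.
Choose s = a^p b^(p + p!). Then s ∈ L because p ≠ p + p! (as p! ≥ 1), and |s| ≥ p.
By the pumping lemma, s = xyz for some x, y, z with |xy| ≤ p, |y| ≥ 1, and xy^i z ∈ L for every i ≥ 0.
Since |xy| ≤ p and the first p symbols of s are all a's, y = a^k for some k with 1 ≤ k ≤ p.
For every i ≥ 0, xy^i z = a^(p + (i − 1)k) b^(p + p!).

Because 1 ≤ k ≤ p, k divides p!. Let t = p!/k (a positive integer) and take i = t + 1.
Then the number of a's is p + tk = p + p!, which equals the number of b's.
So xy^(t+1) z = a^(p + p!) b^(p + p!) has equally many a's and b's and is NOT in L.

This contradicts the pumping lemma, which requires xy^i z ∈ L for all i ≥ 0.
Hence L = {a^n b^m : n ≠ m, n,m ≥ 0} is not regular. ∎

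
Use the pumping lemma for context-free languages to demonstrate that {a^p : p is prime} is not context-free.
Assume for contradiction that L is context-free, and let p ≥ 1 be the pumping length given by the pumping lemma for CFLs.
Choose a prime q with q ≥ p and let s = a^q. Then s ∈ L and |s| = q ≥ p.
By the CFL pumping lemma, s = uvxyz for some u, v, x, y, z with |vxy| ≤ p, |vy| ≥ 1, and uv^i xy^i z ∈ L for every i ≥ 0.
All symbols are a's, so only lengths matter: let k = |vy|, with 1 ≤ k ≤ p. Then |uv^i xy^i z| = q + (i − 1)k.

Take i = q + 1: the length is q + qk = q(k + 1).
Both factors satisfy q ≥ 2 and k + 1 ≥ 2, so q(k + 1) is composite and uv^(q+1) xy^(q+1) z ∉ L.

This contradicts the CFL pumping lemma, which requires uv^i xy^i z ∈ L for all i ≥ 0.
Hence L = {a^p : p is prime} is not context-free. ∎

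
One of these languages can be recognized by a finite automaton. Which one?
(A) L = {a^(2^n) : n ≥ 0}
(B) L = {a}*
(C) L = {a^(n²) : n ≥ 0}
(B) {a}*

(B) L = {a}* is regular.

This can be recognized by a finite automaton (DFA/NFA).
Regular expressions like {a}* define regular languages.

The other choices are not regular:
- {a^(2^n) : n ≥ 0}: After pumping, length is no longer a power of 2
- {a^(n²) : n ≥ 0}: After pumping, length is no longer a perfect square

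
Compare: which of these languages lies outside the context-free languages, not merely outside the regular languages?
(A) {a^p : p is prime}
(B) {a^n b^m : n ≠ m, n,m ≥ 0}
(A) {a^p : p is prime}

(A) {a^p : p is prime} requires the CFL pumping lemma.

- {a^n b^m : n ≠ m, n,m ≥ 0} is context-free (but not regular)
  • Can be shown non-regular with the regular pumping lemma
  • After pumping a's, we can make n = m

- {a^p : p is prime} is NOT context-free
  • Requires the CFL pumping lemma to prove
  • The CFL pumping lemma also fails because prime gaps are unbounded

The CFL pumping lemma is "stronger" in that it can prove non-membership
in the larger class of context-free languages.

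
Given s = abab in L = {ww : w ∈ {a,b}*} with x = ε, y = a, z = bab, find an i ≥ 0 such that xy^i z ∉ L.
i = 2

xy²z = ε · aa · bab = aabab; aabab has odd length 5, so it cannot be written as ww and is not in L.
(Other choices also work, e.g. i = 0, 3; only i = 1 is guaranteed to stay in L since xy¹z = s.)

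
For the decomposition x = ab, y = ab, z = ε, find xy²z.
ababab

Given x = 'ab', y = 'ab', z = '' and i = 2:

xy^2z = x + y·y·...·y (2 times) + z
       = 'ab' + 'ab'^2 + ''
       = 'ab' + 'abab' + ''
       = 'ababab'

The pumped string is 'ababab' with length 6.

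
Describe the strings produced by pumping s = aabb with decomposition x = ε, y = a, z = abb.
{xy^i z : i ≥ 0} = {a^(i+1) b^2 : i ≥ 0} = {abb, aabb, aaabb, ...}

With x = ε, y = a, z = abb: Starting with aabb and pumping the first 'a' (z = abb keeps the second 'a'), we get strings with i+1 a's followed by 2 b's for i = 0, 1, 2, ...; note bb is not produced because z always contributes one a.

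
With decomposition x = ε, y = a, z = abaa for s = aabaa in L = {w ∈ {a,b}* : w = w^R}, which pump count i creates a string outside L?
i = 0

xy⁰z = ε · ε · abaa = abaa; abaa reversed is aaba ≠ abaa, so it is not a palindrome and is not in L.
(Other choices also work, e.g. i = 2, 3; only i = 1 is guaranteed to stay in L since xy¹z = s.)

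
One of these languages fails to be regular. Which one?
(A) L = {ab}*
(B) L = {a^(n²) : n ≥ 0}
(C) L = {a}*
(B) {a^(n²) : n ≥ 0}

(B) L = {a^(n²) : n ≥ 0} is NOT regular.

The pumping lemma can be used to prove this:
After pumping, length is no longer a perfect square

The other languages are regular because they can be recognized by finite automata.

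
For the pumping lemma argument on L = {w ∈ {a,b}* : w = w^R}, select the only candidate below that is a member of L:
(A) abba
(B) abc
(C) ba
(A) abba

The pumping lemma is applied to a string s that lies in L, so first check membership of each option:
- (A) abba reversed is abba, the same string, so it is a palindrome and is in L ✓
- (B) abc reversed is cba ≠ abc, so it is not a palindrome and is not in L ✗
- (C) ba reversed is ab ≠ ba, so it is not a palindrome and is not in L ✗

Only (A) abba is in L, so it is the only candidate that could play the role of s.
(In a complete proof one picks s in terms of the pumping length p so that |s| ≥ p is guaranteed; a fixed string like abba illustrates the shape of such an s.)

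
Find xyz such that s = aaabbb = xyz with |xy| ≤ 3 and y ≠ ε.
x = '', y = 'aa', z = 'abbb'

For s = aaabbb and p = 3, one valid decomposition is:
- x = '' (length 0)
- y = 'aa' (length 2)
- z = 'abbb' (length 4)

Verification:
- xyz = '' + 'aa' + 'abbb' = aaabbb ✓
- |xy| = 2 ≤ 3 ✓
- |y| = 2 > 0 ✓

All pumping lemma constraints are satisfied.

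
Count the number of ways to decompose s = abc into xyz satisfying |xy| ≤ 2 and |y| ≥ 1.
3

For s = 'abc' with pumping length p = 2:

Constraints: |xy| ≤ 2, |y| > 0

Valid decompositions (|xy| ≤ p, |y| ≥ 1):
  • x='', y='a', z='bc'
  • x='a', y='b', z='c'
  • x='', y='ab', z='c'

Total count: 3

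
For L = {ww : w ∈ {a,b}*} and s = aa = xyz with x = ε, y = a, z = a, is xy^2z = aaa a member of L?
No

xy²z = ε · aa · a = aaa.
aaa has odd length 3, so it cannot be written as ww and is not in L.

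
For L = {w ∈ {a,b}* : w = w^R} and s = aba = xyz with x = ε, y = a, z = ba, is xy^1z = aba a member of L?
Yes

xy¹z = ε · a · ba = aba.
aba reversed is aba, the same string, so it is a palindrome and is in L.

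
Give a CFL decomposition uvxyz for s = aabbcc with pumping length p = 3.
u='aa', v='b', x='b', y='c', z='c'

For s = aabbcc with pumping length p = 3:

One valid decomposition:
- u = 'aa'
- v = 'b'
- x = 'b'
- y = 'c'
- z = 'c'

Verification:
- uvxyz = 'aa' + 'b' + 'b' + 'c' + 'c' = aabbcc ✓
- |vxy| = |'bbc'| = 3 ≤ 3 ✓
- |vy| = |'bc'| = 2 > 0 ✓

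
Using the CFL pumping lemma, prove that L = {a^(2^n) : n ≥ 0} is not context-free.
Assume for contradiction that L is context-free, and let p ≥ 1 be the pumping length given by the pumping lemma for CFLs.
Choose s = a^(2^p). Then s ∈ L and |s| = 2^p ≥ p.
By the CFL pumping lemma, s = uvxyz for some u, v, x, y, z with |vxy| ≤ p, |vy| ≥ 1, and uv^i xy^i z ∈ L for every i ≥ 0.
All symbols are a's, so only lengths matter: let k = |vy|, with 1 ≤ k ≤ |vxy| ≤ p < 2^p.

Take i = 2: |uv²xy²z| = 2^p + k, and 2^p < 2^p + k < 2^p + 2^p = 2^(p+1).
So the length lies strictly between consecutive powers of two and is not a power of 2; uv²xy²z ∉ L.

This contradicts the CFL pumping lemma, which requires uv^i xy^i z ∈ L for all i ≥ 0.
Hence L = {a^(2^n) : n ≥ 0} is not context-free. ∎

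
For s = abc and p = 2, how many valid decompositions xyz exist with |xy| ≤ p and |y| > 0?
3

For s = 'abc' with pumping length p = 2:

Constraints: |xy| ≤ 2, |y| > 0

Valid decompositions (|xy| ≤ p, |y| ≥ 1):
  • x='', y='a', z='bc'
  • x='a', y='b', z='c'
  • x='', y='ab', z='c'

Total count: 3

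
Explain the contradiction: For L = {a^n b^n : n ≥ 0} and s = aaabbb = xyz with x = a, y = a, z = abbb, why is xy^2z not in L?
xy²z = aaaabbb ∉ L

Pumping with i = 2 replaces y = a by y² = aa:
- Original: s = xyz = aaabbb; aaabbb = a^3 b^3 has equal counts (3 = 3), so it is in L
- Pumped: xy²z = a · aa · abbb = aaaabbb
- aaaabbb has 4 a's and 3 b's; 4 ≠ 3, so it is not in L

The pumping lemma would require xy²z ∈ L, so this decomposition yields a contradiction.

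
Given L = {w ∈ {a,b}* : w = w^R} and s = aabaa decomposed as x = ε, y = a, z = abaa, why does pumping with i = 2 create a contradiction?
xy²z = aaabaa ∉ L

Pumping with i = 2 replaces y = a by y² = aa:
- Original: s = xyz = aabaa; aabaa reversed is aabaa, the same string, so it is a palindrome and is in L
- Pumped: xy²z = ε · aa · abaa = aaabaa
- aaabaa reversed is aabaaa ≠ aaabaa, so it is not a palindrome and is not in L

The pumping lemma would require xy²z ∈ L, so this decomposition yields a contradiction.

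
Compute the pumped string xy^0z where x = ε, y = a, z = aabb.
aabb

Given x = '', y = 'a', z = 'aabb' and i = 0:

xy^0z = x + y·y·...·y (0 times) + z
       = '' + 'a'^0 + 'aabb'
       = '' + '' + 'aabb'
       = 'aabb'

The pumped string is 'aabb' with length 4.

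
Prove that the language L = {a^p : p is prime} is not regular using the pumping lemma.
Assume for contradiction that L is regular, and let p ≥ 1 be the pumping length given by the pumping lemma.
Choose a prime q with q ≥ p (one exists because there are infinitely many primes) and let s = a^q. Then s ∈ L and |s| = q ≥ p.
By the pumping lemma, s = xyz for some x, y, z with |xy| ≤ p, |y| ≥ 1, and xy^i z ∈ L for every i ≥ 0.
Here y = a^k for some k with 1 ≤ k ≤ p, and xy^i z = a^(q + (i − 1)k) for every i ≥ 0.

Take i = q + 1: |xy^(q+1) z| = q + qk = q(k + 1).
Both factors satisfy q ≥ 2 and k + 1 ≥ 2, so q(k + 1) is composite, and xy^(q+1) z ∉ L.

This contradicts the pumping lemma, which requires xy^i z ∈ L for all i ≥ 0.
Hence L = {a^p : p is prime} is not regular. ∎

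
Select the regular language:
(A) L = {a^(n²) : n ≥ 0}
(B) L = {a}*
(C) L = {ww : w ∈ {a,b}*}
(B) {a}*

(B) L = {a}* is regular.

This can be recognized by a finite automaton (DFA/NFA).
Regular expressions like {a}* define regular languages.

The other choices are not regular:
- {a^(n²) : n ≥ 0}: After pumping, length is no longer a perfect square
- {ww : w ∈ {a,b}*}: After pumping, the two halves no longer match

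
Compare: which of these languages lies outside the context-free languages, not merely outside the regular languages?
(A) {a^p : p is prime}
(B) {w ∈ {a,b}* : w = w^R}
(A) {a^p : p is prime}

(A) {a^p : p is prime} requires the CFL pumping lemma.

- {w ∈ {a,b}* : w = w^R} is context-free (but not regular)
  • Can be shown non-regular with the regular pumping lemma
  • After pumping, the string is no longer symmetric

- {a^p : p is prime} is NOT context-free
  • Requires the CFL pumping lemma to prove
  • The CFL pumping lemma also fails because prime gaps are unbounded

The CFL pumping lemma is "stronger" in that it can prove non-membership
in the larger class of context-free languages.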